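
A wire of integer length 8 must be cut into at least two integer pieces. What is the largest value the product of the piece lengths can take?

18

Let f[k] be the best product for length k (with at least one cut). For each first piece i, the rest contributes max(k−i, f[k−i]).
f[2] = 1·max(1,0) = 1·1 = 1
f[3] = max(1·2, 2·1) = 2
f[4] = max(1·3, 2·2, 3·1) = 4
f[5] = max(1·4, 2·3, 3·2, 4·1) = 6
f[6] = max(1·6, 2·4, 3·3, 4·2, 5·1) = 9
f[7] = max(1·9, 2·6, 3·4, 4·3, 5·2, 6·1) = 12
f[8] = max(1·12, 2·9, 3·6, …, 6·2, 7·1) = 18
One optimal split: 3 + 3 + 2; product 3·3·2 = 18.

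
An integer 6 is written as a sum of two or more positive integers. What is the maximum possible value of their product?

Fill f[k] for k=2..6: at each k try every first piece i and multiply by the better of (k−i) uncut or f[k−i].
f[2] = 1·max(1,0) = 1·1 = 1
f[3] = 1·max(2,1) = 1·2 = 2
f[4] = 2·max(2,1) = 2·2 = 4
f[5] = 2·max(3,2) = 2·3 = 6
f[6] = 3·max(3,2) = 3·3 = 9
One optimal split: 3 + 3; product 3·3 = 9.

9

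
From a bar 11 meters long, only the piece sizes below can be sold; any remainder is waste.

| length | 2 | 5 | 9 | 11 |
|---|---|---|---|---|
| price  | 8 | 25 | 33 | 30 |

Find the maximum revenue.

50

Consider every possible first cut. f[k] is the best of p[i]+f[k−i] over all sellable i≤k.
f[1] = 0
f[2] = 8
f[3] = 8
f[4] = 16  (first piece 2, then f[2]=8)
f[5] = 25
f[6] = 25
f[7] = 33  (first piece 2, then f[5]=25)
f[8] = 33
f[9] = 41  (first piece 2, then f[7]=33)
f[10] = 50  (first piece 5, then f[5]=25)
f[11] = 50
One optimal cutting: pieces 5 + 5 with 1 meter of scrap → 50.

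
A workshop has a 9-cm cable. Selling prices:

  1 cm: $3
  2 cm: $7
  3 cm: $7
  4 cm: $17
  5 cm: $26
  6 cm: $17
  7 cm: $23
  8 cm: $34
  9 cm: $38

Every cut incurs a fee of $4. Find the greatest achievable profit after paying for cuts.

39

Let v[k] be the best obtainable value from length k. For each k, try every first piece i and keep the best of price[i] + v[k−i] minus the 4 cut fee when i<k.
v[1] = 3
v[2] = max(3+3-4, 7+0) = 7
v[3] = max(3+7-4, 7+3-4, 7+0) = 7
v[4] = max(3+7-4, 7+7-4, 7+3-4, 17+0) = 17
v[5] = max(3+17-4, 7+7-4, 7+7-4, 17+3-4, 26+0) = 26
v[6] = max(3+26-4, 7+17-4, 7+7-4, 17+7-4, 26+3-4, 17+0) = 25
v[7] = max(3+25-4, 7+26-4, 7+17-4, …, 17+3-4, 23+0) = 29
v[8] = max(3+29-4, 7+25-4, 7+26-4, …, 23+3-4, 34+0) = 34
v[9] = max(3+34-4, 7+29-4, 7+25-4, …, 34+3-4, 38+0) = 39
One optimal plan: pieces 5 + 4 (1 cut) → $43 − $4 = $39.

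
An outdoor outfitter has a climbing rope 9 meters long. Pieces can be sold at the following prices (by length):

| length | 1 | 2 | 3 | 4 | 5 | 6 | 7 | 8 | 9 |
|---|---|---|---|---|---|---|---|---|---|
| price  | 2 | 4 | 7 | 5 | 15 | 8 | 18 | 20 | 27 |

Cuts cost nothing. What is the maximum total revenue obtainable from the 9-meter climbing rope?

Let v[k] be the best obtainable value from length k. For each k, try every first piece i and keep the best of price[i] + v[k−i].
v[1] = 2
v[2] = max(2+2, 4+0) = 4
v[3] = max(2+4, 4+2, 7+0) = 7
v[4] = max(2+7, 4+4, 7+2, 5+0) = 9
v[5] = max(2+9, 4+7, 7+4, 5+2, 15+0) = 15
v[6] = max(2+15, 4+9, 7+7, 5+4, 15+2, 8+0) = 17
v[7] = max(2+17, 4+15, 7+9, …, 8+2, 18+0) = 19
v[8] = max(2+19, 4+17, 7+15, …, 18+2, 20+0) = 22
v[9] = max(2+22, 4+19, 7+17, …, 20+2, 27+0) = 27
Best is to sell the whole 9-meter piece uncut for €27.

27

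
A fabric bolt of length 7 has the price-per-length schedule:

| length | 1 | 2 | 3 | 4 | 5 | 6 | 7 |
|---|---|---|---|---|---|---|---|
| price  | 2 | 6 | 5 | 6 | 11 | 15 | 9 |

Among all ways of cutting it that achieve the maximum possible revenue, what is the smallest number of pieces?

Build r[k] bottom-up: r[k] = max over allowed piece i of (p[i] + r[k−i]).
r[1] = 2
r[2] = max(2+2, 6+0) = 6
r[3] = max(2+6, 6+2, 5+0) = 8
r[4] = max(2+8, 6+6, 5+2, 6+0) = 12
r[5] = max(2+12, 6+8, 5+6, 6+2, 11+0) = 14
r[6] = max(2+14, 6+12, 5+8, 6+6, 11+2, 15+0) = 18
r[7] = max(2+18, 6+14, 5+12, …, 15+2, 9+0) = 20
Maximum revenue is $20.
Now minimize piece count subject to staying optimal: for each k, pieces[k] = 1 + min over i with p[i]+r[k−i]=r[k] of pieces[k−i].
pieces[4] = 2
pieces[5] = 3
pieces[6] = 3
pieces[7] = 4

4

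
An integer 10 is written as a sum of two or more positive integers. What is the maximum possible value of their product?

Fill P[k] for k=2..10: at each k try every first piece i and multiply by the better of (k−i) uncut or P[k−i].
Small cases: P[2]=1, P[3]=2, P[4]=4, P[5]=6.
P[6] = max(1·6, 2·4, 3·3, 4·2, 5·1) = 9
P[7] = max(1·9, 2·6, 3·4, 4·3, 5·2, 6·1) = 12
P[8] = max(1·12, 2·9, 3·6, …, 6·2, 7·1) = 18
P[9] = max(1·18, 2·12, 3·9, …, 7·2, 8·1) = 27
P[10] = max(1·27, 2·18, 3·12, …, 8·2, 9·1) = 36
One optimal split: 3 + 3 + 2 + 2; product 3·3·2·2 = 36.

36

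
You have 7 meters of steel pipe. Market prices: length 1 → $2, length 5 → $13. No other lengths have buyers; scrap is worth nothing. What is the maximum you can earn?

Build r[k] bottom-up: r[k] = max over allowed piece i of (p[i] + r[k−i]).
r[1] = 2
r[2] = 4  (first piece 1, then r[1]=2)
r[3] = 6  (first piece 1, then r[2]=4)
r[4] = 8  (first piece 1, then r[3]=6)
r[5] = 13
r[6] = 15  (first piece 1, then r[5]=13)
r[7] = 17  (first piece 1, then r[6]=15)
One optimal cutting: 5 + 1 + 1 → $17.

17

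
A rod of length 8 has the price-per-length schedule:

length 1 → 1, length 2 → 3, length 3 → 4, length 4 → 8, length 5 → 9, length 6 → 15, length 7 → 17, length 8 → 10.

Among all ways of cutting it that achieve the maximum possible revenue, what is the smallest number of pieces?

Consider every possible first cut. r[k] is the best of p[i]+r[k−i] over all sellable i≤k.
r[1] = 1
r[2] = max(1+1, 3+0) = 3
r[3] = max(1+3, 3+1, 4+0) = 4
r[4] = max(1+4, 3+3, 4+1, 8+0) = 8
r[5] = max(1+8, 3+4, 4+3, 8+1, 9+0) = 9
r[6] = max(1+9, 3+8, 4+4, 8+3, 9+1, 15+0) = 15
r[7] = max(1+15, 3+9, 4+8, …, 15+1, 17+0) = 17
r[8] = max(1+17, 3+15, 4+9, …, 17+1, 10+0) = 18
Maximum revenue is 18.
Now minimize piece count subject to staying optimal: for each k, pieces[k] = 1 + min over i with p[i]+r[k−i]=r[k] of pieces[k−i].
pieces[5] = 1
pieces[6] = 1
pieces[7] = 1
pieces[8] = 2

2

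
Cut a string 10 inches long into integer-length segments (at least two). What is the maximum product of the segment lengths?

Define prod[k] = max over 1≤i<k of i · max(k−i, prod[k−i]); the inner max lets the remainder stay uncut if that's better.
Small cases: prod[2]=1.
prod[3] = 1·max(2,1) = 1·2 = 2
prod[4] = 2·max(2,1) = 2·2 = 4
prod[5] = 2·max(3,2) = 2·3 = 6
prod[6] = 3·max(3,2) = 3·3 = 9
prod[7] = 2·max(5,6) = 2·6 = 12
prod[8] = 2·max(6,9) = 2·9 = 18
prod[9] = 3·max(6,9) = 3·9 = 27
prod[10] = 2·max(8,18) = 2·18 = 36
One optimal split: 3 + 3 + 2 + 2; product 3·3·2·2 = 36.

36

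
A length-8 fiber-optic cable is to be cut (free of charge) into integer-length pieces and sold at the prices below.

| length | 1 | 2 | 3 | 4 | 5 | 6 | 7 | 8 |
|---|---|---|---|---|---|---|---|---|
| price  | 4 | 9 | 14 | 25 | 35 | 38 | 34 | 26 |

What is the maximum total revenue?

50

Consider every possible first cut. r[k] is the best of p[i]+r[k−i] over all sellable i≤k.
r[1] = 4
r[2] = 9
r[3] = 14
r[4] = 25
r[5] = 35
r[6] = 39  (first piece 1, then r[5]=35)
r[7] = 44  (first piece 2, then r[5]=35)
r[8] = 50  (first piece 4, then r[4]=25)
One optimal cutting: 4 + 4 → $25 + $25 = $50.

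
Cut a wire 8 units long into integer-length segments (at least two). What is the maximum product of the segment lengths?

Fill g[k] for k=2..8: at each k try every first piece i and multiply by the better of (k−i) uncut or g[k−i].
g[2] = 1*max(1,0) = 1*1 = 1
g[3] = max(1*2, 2*1) = 2
g[4] = max(1*3, 2*2, 3*1) = 4
g[5] = max(1*4, 2*3, 3*2, 4*1) = 6
g[6] = max(1*6, 2*4, 3*3, 4*2, 5*1) = 9
g[7] = max(1*9, 2*6, 3*4, 4*3, 5*2, 6*1) = 12
g[8] = max(1*12, 2*9, 3*6, …, 6*2, 7*1) = 18
One optimal split: 3 + 3 + 2; product 3*3*2 = 18.

18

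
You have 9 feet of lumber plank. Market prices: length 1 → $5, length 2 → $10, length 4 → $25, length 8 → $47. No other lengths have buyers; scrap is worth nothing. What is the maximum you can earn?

Consider every possible first cut. f[k] is the best of p[i]+f[k−i] over all sellable i≤k.
f[1] = 5
f[2] = 10  (first piece 1, then f[1]=5)
f[3] = 15  (first piece 1, then f[2]=10)
f[4] = 25
f[5] = 30  (first piece 1, then f[4]=25)
f[6] = 35  (first piece 1, then f[5]=30)
f[7] = 40  (first piece 1, then f[6]=35)
f[8] = 50  (first piece 4, then f[4]=25)
f[9] = 55  (first piece 1, then f[8]=50)
One optimal cutting: 4 + 4 + 1 → $55.

55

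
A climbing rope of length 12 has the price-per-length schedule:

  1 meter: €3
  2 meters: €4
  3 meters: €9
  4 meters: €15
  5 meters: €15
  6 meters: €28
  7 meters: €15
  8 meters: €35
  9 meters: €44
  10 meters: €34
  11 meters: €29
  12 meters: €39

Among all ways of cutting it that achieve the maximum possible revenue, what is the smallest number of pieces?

2

Let r[k] be the best obtainable value from length k. For each k, try every first piece i and keep the best of price[i] + r[k−i].
r[1] = 3
r[2] = 6  (first piece 1, then r[1]=3)
r[3] = 9  (first piece 1, then r[2]=6)
r[4] = 15
r[5] = 18  (first piece 1, then r[4]=15)
r[6] = 28
r[7] = 31  (first piece 1, then r[6]=28)
r[8] = 35
r[9] = 44
r[10] = 47  (first piece 1, then r[9]=44)
r[11] = 50  (first piece 1, then r[10]=47)
r[12] = 56  (first piece 6, then r[6]=28)
Maximum revenue is €56.
Now minimize piece count subject to staying optimal: for each k, pieces[k] = 1 + min over i with p[i]+r[k−i]=r[k] of pieces[k−i].
pieces[9] = 1
pieces[10] = 2
pieces[11] = 3
pieces[12] = 2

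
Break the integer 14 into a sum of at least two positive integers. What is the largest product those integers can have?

162

Let m[k] be the best product for length k (with at least one cut). For each first piece i, the rest contributes max(k−i, m[k−i]).
m[2] = 1*max(1,0) = 1*1 = 1
m[3] = 1*max(2,1) = 1*2 = 2
m[4] = 2*max(2,1) = 2*2 = 4
m[5] = 2*max(3,2) = 2*3 = 6
m[6] = 3*max(3,2) = 3*3 = 9
m[7] = 2*max(5,6) = 2*6 = 12
m[8] = 2*max(6,9) = 2*9 = 18
m[9] = 3*max(6,9) = 3*9 = 27
m[10] = 2*max(8,18) = 2*18 = 36
m[11] = 2*max(9,27) = 2*27 = 54
m[12] = 3*max(9,27) = 3*27 = 81
m[13] = 2*max(11,54) = 2*54 = 108
m[14] = 2*max(12,81) = 2*81 = 162
One optimal split: 3 + 3 + 3 + 3 + 2; product 3*3*3*3*2 = 162.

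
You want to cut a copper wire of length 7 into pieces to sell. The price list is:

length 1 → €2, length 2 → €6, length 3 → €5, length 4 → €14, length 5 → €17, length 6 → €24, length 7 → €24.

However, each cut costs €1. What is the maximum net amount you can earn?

Let r[k] be the best obtainable value from length k. For each k, try every first piece i and keep the best of price[i] + r[k−i] minus the 1 cut fee when i<k.
r[1] = 2
r[2] = max(2+2-1, 6+0) = 6
r[3] = max(2+6-1, 6+2-1, 5+0) = 7
r[4] = max(2+7-1, 6+6-1, 5+2-1, 14+0) = 14
r[5] = max(2+14-1, 6+7-1, 5+6-1, 14+2-1, 17+0) = 17
r[6] = max(2+17-1, 6+14-1, 5+7-1, 14+6-1, 17+2-1, 24+0) = 24
r[7] = max(2+24-1, 6+17-1, 5+14-1, …, 24+2-1, 24+0) = 25
One optimal plan: pieces 6 + 1 (1 cut) → €26 − €1 = €25.

25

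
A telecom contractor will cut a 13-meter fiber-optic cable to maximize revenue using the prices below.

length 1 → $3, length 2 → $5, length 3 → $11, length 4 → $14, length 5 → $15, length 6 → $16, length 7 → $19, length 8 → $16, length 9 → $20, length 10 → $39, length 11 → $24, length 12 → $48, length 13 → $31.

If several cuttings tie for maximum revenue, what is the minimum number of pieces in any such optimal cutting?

2

Consider every possible first cut. r[k] is the best of p[i]+r[k−i] over all sellable i≤k.
r[1] = 3
r[2] = max(3+3, 5+0) = 6
r[3] = max(3+6, 5+3, 11+0) = 11
r[4] = max(3+11, 5+6, 11+3, 14+0) = 14
r[5] = max(3+14, 5+11, 11+6, 14+3, 15+0) = 17
r[6] = max(3+17, 5+14, 11+11, 14+6, 15+3, 16+0) = 22
r[7] = max(3+22, 5+17, 11+14, …, 16+3, 19+0) = 25
r[8] = max(3+25, 5+22, 11+17, …, 19+3, 16+0) = 28
r[9] = max(3+28, 5+25, 11+22, …, 16+3, 20+0) = 33
r[10] = max(3+33, 5+28, 11+25, …, 20+3, 39+0) = 39
r[11] = max(3+39, 5+33, 11+28, …, 39+3, 24+0) = 42
r[12] = max(3+42, 5+39, 11+33, …, 24+3, 48+0) = 48
r[13] = max(3+48, 5+42, 11+39, …, 48+3, 31+0) = 51
Maximum revenue is $51.
Now minimize piece count subject to staying optimal: for each k, pieces[k] = 1 + min over i with p[i]+r[k−i]=r[k] of pieces[k−i].
pieces[10] = 1
pieces[11] = 2
pieces[12] = 1
pieces[13] = 2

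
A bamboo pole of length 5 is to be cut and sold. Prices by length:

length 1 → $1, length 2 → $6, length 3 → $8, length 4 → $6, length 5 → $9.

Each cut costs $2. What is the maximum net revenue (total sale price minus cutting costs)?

12

Consider every possible first cut. v[k] is the best of p[i]+v[k−i] over all sellable i≤k, charging 2 whenever i<k.
v[1] = 1
v[2] = max(1+1-2, 6+0) = 6
v[3] = max(1+6-2, 6+1-2, 8+0) = 8
v[4] = max(1+8-2, 6+6-2, 8+1-2, 6+0) = 10
v[5] = max(1+10-2, 6+8-2, 8+6-2, 6+1-2, 9+0) = 12
One optimal plan: pieces 3 + 2 (1 cut) → $14 − $2 = $12.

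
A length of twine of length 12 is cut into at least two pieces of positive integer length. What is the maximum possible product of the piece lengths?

Let g[k] be the best product for length k (with at least one cut). For each first piece i, the rest contributes max(k−i, g[k−i]).
g[2] = 1·max(1,0) = 1·1 = 1
g[3] = 1·max(2,1) = 1·2 = 2
g[4] = 2·max(2,1) = 2·2 = 4
g[5] = 2·max(3,2) = 2·3 = 6
g[6] = 3·max(3,2) = 3·3 = 9
g[7] = 2·max(5,6) = 2·6 = 12
g[8] = 2·max(6,9) = 2·9 = 18
g[9] = 3·max(6,9) = 3·9 = 27
g[10] = 2·max(8,18) = 2·18 = 36
g[11] = 2·max(9,27) = 2·27 = 54
g[12] = 3·max(9,27) = 3·27 = 81
One optimal split: 3 + 3 + 3 + 3; product 3·3·3·3 = 81.

81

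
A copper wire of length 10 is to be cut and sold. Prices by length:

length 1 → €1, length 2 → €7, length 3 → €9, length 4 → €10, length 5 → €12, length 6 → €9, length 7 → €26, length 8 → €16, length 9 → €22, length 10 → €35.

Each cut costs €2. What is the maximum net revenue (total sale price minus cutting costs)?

Consider every possible first cut. net[k] is the best of p[i]+net[k−i] over all sellable i≤k, charging 2 whenever i<k.
net[1] = 1
net[2] = max(1+1-2, 7+0) = 7
net[3] = max(1+7-2, 7+1-2, 9+0) = 9
net[4] = max(1+9-2, 7+7-2, 9+1-2, 10+0) = 12
net[5] = max(1+12-2, 7+9-2, 9+7-2, 10+1-2, 12+0) = 14
net[6] = max(1+14-2, 7+12-2, 9+9-2, 10+7-2, 12+1-2, 9+0) = 17
net[7] = max(1+17-2, 7+14-2, 9+12-2, …, 9+1-2, 26+0) = 26
net[8] = max(1+26-2, 7+17-2, 9+14-2, …, 26+1-2, 16+0) = 25
net[9] = max(1+25-2, 7+26-2, 9+17-2, …, 16+1-2, 22+0) = 31
net[10] = max(1+31-2, 7+25-2, 9+26-2, …, 22+1-2, 35+0) = 35
Best is to make no cuts and sell whole for €35.

35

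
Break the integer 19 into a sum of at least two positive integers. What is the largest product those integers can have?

Let f[k] be the best product for length k (with at least one cut). For each first piece i, the rest contributes max(k−i, f[k−i]).
f[2] = 1·max(1,0) = 1·1 = 1
f[3] = max(1·2, 2·1) = 2
f[4] = max(1·3, 2·2, 3·1) = 4
f[5] = max(1·4, 2·3, 3·2, 4·1) = 6
f[6] = max(1·6, 2·4, 3·3, 4·2, 5·1) = 9
f[7] = max(1·9, 2·6, 3·4, 4·3, 5·2, 6·1) = 12
f[8] = max(1·12, 2·9, 3·6, …, 6·2, 7·1) = 18
f[9] = max(1·18, 2·12, 3·9, …, 7·2, 8·1) = 27
f[10] = max(1·27, 2·18, 3·12, …, 8·2, 9·1) = 36
f[11] = max(1·36, 2·27, 3·18, …, 9·2, 10·1) = 54
f[12] = max(1·54, 2·36, 3·27, …, 10·2, 11·1) = 81
f[13] = max(1·81, 2·54, 3·36, …, 11·2, 12·1) = 108
f[14] = max(1·108, 2·81, 3·54, …, 12·2, 13·1) = 162
f[15] = max(1·162, 2·108, 3·81, …, 13·2, 14·1) = 243
f[16] = max(1·243, 2·162, 3·108, …, 14·2, 15·1) = 324
f[17] = max(1·324, 2·243, 3·162, …, 15·2, 16·1) = 486
f[18] = max(1·486, 2·324, 3·243, …, 16·2, 17·1) = 729
f[19] = max(1·729, 2·486, 3·324, …, 17·2, 18·1) = 972
One optimal split: 3 + 3 + 3 + 3 + 3 + 2 + 2; product 3·3·3·3·3·2·2 = 972.

972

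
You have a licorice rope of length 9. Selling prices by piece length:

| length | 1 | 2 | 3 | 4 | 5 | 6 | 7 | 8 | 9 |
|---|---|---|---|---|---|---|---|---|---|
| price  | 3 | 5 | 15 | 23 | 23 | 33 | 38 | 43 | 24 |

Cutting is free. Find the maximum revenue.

49

Build best[k] bottom-up: best[k] = max over allowed piece i of (p[i] + best[k−i]).
best[1] = 3
best[2] = 6  (first piece 1, then best[1]=3)
best[3] = 15
best[4] = 23
best[5] = 26  (first piece 1, then best[4]=23)
best[6] = 33
best[7] = 38  (first piece 3, then best[4]=23)
best[8] = 46  (first piece 4, then best[4]=23)
best[9] = 49  (first piece 1, then best[8]=46)
One optimal cutting: 4 + 4 + 1 → ¢23 + ¢23 + ¢3 = ¢49.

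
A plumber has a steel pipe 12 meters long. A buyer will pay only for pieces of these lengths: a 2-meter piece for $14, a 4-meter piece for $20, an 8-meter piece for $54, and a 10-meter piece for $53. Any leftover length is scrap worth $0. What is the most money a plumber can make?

84

Consider every possible first cut. best[k] is the best of p[i]+best[k−i] over all sellable i≤k.
best[1] = 0
best[2] = 14
best[3] = 14
best[4] = max(14+14, 20+0) = 28
best[5] = max(14+14, 20+0) = 28
best[6] = max(14+28, 20+14) = 42
best[7] = max(14+28, 20+14) = 42
best[8] = max(14+42, 20+28, 54+0) = 56
best[9] = max(14+42, 20+28, 54+0) = 56
best[10] = max(14+56, 20+42, 54+14, 53+0) = 70
best[11] = max(14+56, 20+42, 54+14, 53+0) = 70
best[12] = max(14+70, 20+56, 54+28, 53+14) = 84
One optimal cutting: 2 + 2 + 2 + 2 + 2 + 2 → $84.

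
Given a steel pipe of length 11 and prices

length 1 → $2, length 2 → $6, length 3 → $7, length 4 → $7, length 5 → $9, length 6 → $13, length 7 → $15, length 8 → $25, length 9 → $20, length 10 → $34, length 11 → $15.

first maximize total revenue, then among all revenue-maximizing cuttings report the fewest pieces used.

Let r[k] be the best obtainable value from length k. For each k, try every first piece i and keep the best of price[i] + r[k−i].
r[1] = 2
r[2] = max(2+2, 6+0) = 6
r[3] = max(2+6, 6+2, 7+0) = 8
r[4] = max(2+8, 6+6, 7+2, 7+0) = 12
r[5] = max(2+12, 6+8, 7+6, 7+2, 9+0) = 14
r[6] = max(2+14, 6+12, 7+8, 7+6, 9+2, 13+0) = 18
r[7] = max(2+18, 6+14, 7+12, …, 13+2, 15+0) = 20
r[8] = max(2+20, 6+18, 7+14, …, 15+2, 25+0) = 25
r[9] = max(2+25, 6+20, 7+18, …, 25+2, 20+0) = 27
r[10] = max(2+27, 6+25, 7+20, …, 20+2, 34+0) = 34
r[11] = max(2+34, 6+27, 7+25, …, 34+2, 15+0) = 36
Maximum revenue is $36.
Now minimize piece count subject to staying optimal: for each k, pieces[k] = 1 + min over i with p[i]+r[k−i]=r[k] of pieces[k−i].
pieces[8] = 1
pieces[9] = 2
pieces[10] = 1
pieces[11] = 2

2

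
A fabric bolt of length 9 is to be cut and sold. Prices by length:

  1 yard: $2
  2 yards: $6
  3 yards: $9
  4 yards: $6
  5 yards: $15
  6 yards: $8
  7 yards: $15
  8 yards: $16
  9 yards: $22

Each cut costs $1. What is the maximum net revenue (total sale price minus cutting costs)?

25

Let v[k] be the best obtainable value from length k. For each k, try every first piece i and keep the best of price[i] + v[k−i] minus the 1 cut fee when i<k.
v[1] = 2
v[2] = max(2+2-1, 6+0) = 6
v[3] = max(2+6-1, 6+2-1, 9+0) = 9
v[4] = max(2+9-1, 6+6-1, 9+2-1, 6+0) = 11
v[5] = max(2+11-1, 6+9-1, 9+6-1, 6+2-1, 15+0) = 15
v[6] = max(2+15-1, 6+11-1, 9+9-1, 6+6-1, 15+2-1, 8+0) = 17
v[7] = max(2+17-1, 6+15-1, 9+11-1, …, 8+2-1, 15+0) = 20
v[8] = max(2+20-1, 6+17-1, 9+15-1, …, 15+2-1, 16+0) = 23
v[9] = max(2+23-1, 6+20-1, 9+17-1, …, 16+2-1, 22+0) = 25
One optimal plan: pieces 5 + 2 + 2 (2 cuts) → $27 − $2 = $25.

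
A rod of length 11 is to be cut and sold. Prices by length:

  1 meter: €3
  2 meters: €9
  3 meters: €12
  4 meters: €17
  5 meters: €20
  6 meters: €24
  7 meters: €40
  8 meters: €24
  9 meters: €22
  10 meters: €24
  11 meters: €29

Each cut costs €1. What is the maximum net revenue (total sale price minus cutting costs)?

56

Consider every possible first cut. net[k] is the best of p[i]+net[k−i] over all sellable i≤k, charging 1 whenever i<k.
net[1] = 3
net[2] = max(3+3-1, 9+0) = 9
net[3] = max(3+9-1, 9+3-1, 12+0) = 12
net[4] = max(3+12-1, 9+9-1, 12+3-1, 17+0) = 17
net[5] = max(3+17-1, 9+12-1, 12+9-1, 17+3-1, 20+0) = 20
net[6] = max(3+20-1, 9+17-1, 12+12-1, 17+9-1, 20+3-1, 24+0) = 25
net[7] = max(3+25-1, 9+20-1, 12+17-1, …, 24+3-1, 40+0) = 40
net[8] = max(3+40-1, 9+25-1, 12+20-1, …, 40+3-1, 24+0) = 42
net[9] = max(3+42-1, 9+40-1, 12+25-1, …, 24+3-1, 22+0) = 48
net[10] = max(3+48-1, 9+42-1, 12+40-1, …, 22+3-1, 24+0) = 51
net[11] = max(3+51-1, 9+48-1, 12+42-1, …, 24+3-1, 29+0) = 56
One optimal plan: pieces 7 + 2 + 2 (2 cuts) → €58 − €2 = €56.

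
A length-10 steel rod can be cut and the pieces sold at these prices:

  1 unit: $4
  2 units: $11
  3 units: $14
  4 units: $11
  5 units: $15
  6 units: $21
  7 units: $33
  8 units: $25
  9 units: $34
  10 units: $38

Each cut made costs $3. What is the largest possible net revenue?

Build v[k] bottom-up: v[k] = max over allowed piece i of (p[i] + v[k−i]) − 3 per cut.
v[1] = 4
v[2] = max(4+4-3, 11+0) = 11
v[3] = max(4+11-3, 11+4-3, 14+0) = 14
v[4] = max(4+14-3, 11+11-3, 14+4-3, 11+0) = 19
v[5] = max(4+19-3, 11+14-3, 14+11-3, 11+4-3, 15+0) = 22
v[6] = max(4+22-3, 11+19-3, 14+14-3, 11+11-3, 15+4-3, 21+0) = 27
v[7] = max(4+27-3, 11+22-3, 14+19-3, …, 21+4-3, 33+0) = 33
v[8] = max(4+33-3, 11+27-3, 14+22-3, …, 33+4-3, 25+0) = 35
v[9] = max(4+35-3, 11+33-3, 14+27-3, …, 25+4-3, 34+0) = 41
v[10] = max(4+41-3, 11+35-3, 14+33-3, …, 34+4-3, 38+0) = 44
One optimal plan: pieces 7 + 3 (1 cut) → $47 − $3 = $44.

44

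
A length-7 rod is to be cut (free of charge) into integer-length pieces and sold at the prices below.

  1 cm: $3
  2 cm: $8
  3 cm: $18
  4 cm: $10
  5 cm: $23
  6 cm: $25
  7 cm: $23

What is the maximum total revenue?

39

Let best[k] be the best obtainable value from length k. For each k, try every first piece i and keep the best of price[i] + best[k−i].
best[1] = 3
best[2] = 8
best[3] = 18
best[4] = 21  (first piece 1, then best[3]=18)
best[5] = 26  (first piece 2, then best[3]=18)
best[6] = 36  (first piece 3, then best[3]=18)
best[7] = 39  (first piece 1, then best[6]=36)
One optimal cutting: 3 + 3 + 1 → $18 + $18 + $3 = $39.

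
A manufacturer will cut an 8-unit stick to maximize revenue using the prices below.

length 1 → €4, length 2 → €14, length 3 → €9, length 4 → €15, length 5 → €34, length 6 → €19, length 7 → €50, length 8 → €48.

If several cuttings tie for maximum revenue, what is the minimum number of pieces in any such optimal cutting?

4

Build r[k] bottom-up: r[k] = max over allowed piece i of (p[i] + r[k−i]).
r[1] = 4
r[2] = 14
r[3] = 18  (first piece 1, then r[2]=14)
r[4] = 28  (first piece 2, then r[2]=14)
r[5] = 34
r[6] = 42  (first piece 2, then r[4]=28)
r[7] = 50
r[8] = 56  (first piece 2, then r[6]=42)
Maximum revenue is €56.
Now minimize piece count subject to staying optimal: for each k, pieces[k] = 1 + min over i with p[i]+r[k−i]=r[k] of pieces[k−i].
pieces[5] = 1
pieces[6] = 3
pieces[7] = 1
pieces[8] = 4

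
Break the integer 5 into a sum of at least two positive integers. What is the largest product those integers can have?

Fill P[k] for k=2..5: at each k try every first piece i and multiply by the better of (k−i) uncut or P[k−i].
P[2] = 1·max(1,0) = 1·1 = 1
P[3] = max(1·2, 2·1) = 2
P[4] = max(1·3, 2·2, 3·1) = 4
P[5] = max(1·4, 2·3, 3·2, 4·1) = 6
One optimal split: 3 + 2; product 3·2 = 6.

6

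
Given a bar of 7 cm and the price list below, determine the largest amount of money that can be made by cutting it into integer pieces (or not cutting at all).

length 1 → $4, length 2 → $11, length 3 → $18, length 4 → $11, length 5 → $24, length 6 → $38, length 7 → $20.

42

Consider every possible first cut. r[k] is the best of p[i]+r[k−i] over all sellable i≤k.
r[1] = 4
r[2] = 11
r[3] = 18
r[4] = 22  (first piece 1, then r[3]=18)
r[5] = 29  (first piece 2, then r[3]=18)
r[6] = 38
r[7] = 42  (first piece 1, then r[6]=38)
One optimal cutting: 6 + 1 → $38 + $4 = $42.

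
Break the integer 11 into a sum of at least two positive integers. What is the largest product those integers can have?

Define m[k] = max over 1≤i<k of i · max(k−i, m[k−i]); the inner max lets the remainder stay uncut if that's better.
m[2] = 1*max(1,0) = 1*1 = 1
m[3] = 1*max(2,1) = 1*2 = 2
m[4] = 2*max(2,1) = 2*2 = 4
m[5] = 2*max(3,2) = 2*3 = 6
m[6] = 3*max(3,2) = 3*3 = 9
m[7] = 2*max(5,6) = 2*6 = 12
m[8] = 2*max(6,9) = 2*9 = 18
m[9] = 3*max(6,9) = 3*9 = 27
m[10] = 2*max(8,18) = 2*18 = 36
m[11] = 2*max(9,27) = 2*27 = 54
One optimal split: 3 + 3 + 3 + 2; product 3*3*3*2 = 54.

54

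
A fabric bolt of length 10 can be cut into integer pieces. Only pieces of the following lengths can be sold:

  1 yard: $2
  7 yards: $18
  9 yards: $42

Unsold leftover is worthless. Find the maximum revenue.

44

Let best[k] be the best obtainable value from length k. For each k, try every first piece i and keep the best of price[i] + best[k−i].
best[1] = 2
best[2] = 4  (first piece 1, then best[1]=2)
best[3] = 6  (first piece 1, then best[2]=4)
best[4] = 8  (first piece 1, then best[3]=6)
best[5] = 10  (first piece 1, then best[4]=8)
best[6] = 12  (first piece 1, then best[5]=10)
best[7] = max(2+12, 18+0) = 18
best[8] = max(2+18, 18+2) = 20
best[9] = max(2+20, 18+4, 42+0) = 42
best[10] = max(2+42, 18+6, 42+2) = 44
One optimal cutting: 9 + 1 → $44.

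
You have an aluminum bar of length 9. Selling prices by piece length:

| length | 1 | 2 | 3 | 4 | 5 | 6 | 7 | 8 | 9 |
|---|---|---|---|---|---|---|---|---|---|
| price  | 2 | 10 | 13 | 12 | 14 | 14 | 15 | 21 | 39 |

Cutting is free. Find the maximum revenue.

Let R[k] be the best obtainable value from length k. For each k, try every first piece i and keep the best of price[i] + R[k−i].
R[1] = 2
R[2] = max(2+2, 10+0) = 10
R[3] = max(2+10, 10+2, 13+0) = 13
R[4] = max(2+13, 10+10, 13+2, 12+0) = 20
R[5] = max(2+20, 10+13, 13+10, 12+2, 14+0) = 23
R[6] = max(2+23, 10+20, 13+13, 12+10, 14+2, 14+0) = 30
R[7] = max(2+30, 10+23, 13+20, …, 14+2, 15+0) = 33
R[8] = max(2+33, 10+30, 13+23, …, 15+2, 21+0) = 40
R[9] = max(2+40, 10+33, 13+30, …, 21+2, 39+0) = 43
One optimal cutting: 3 + 2 + 2 + 2 → $13 + $10 + $10 + $10 = $43.

43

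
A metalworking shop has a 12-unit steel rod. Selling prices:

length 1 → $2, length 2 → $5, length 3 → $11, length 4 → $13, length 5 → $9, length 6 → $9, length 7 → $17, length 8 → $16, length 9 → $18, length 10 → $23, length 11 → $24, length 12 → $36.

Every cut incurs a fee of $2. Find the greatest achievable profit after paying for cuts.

Let r[k] be the best obtainable value from length k. For each k, try every first piece i and keep the best of price[i] + r[k−i] minus the 2 cut fee when i<k.
r[1] = 2
r[2] = max(2+2-2, 5+0) = 5
r[3] = max(2+5-2, 5+2-2, 11+0) = 11
r[4] = max(2+11-2, 5+5-2, 11+2-2, 13+0) = 13
r[5] = max(2+13-2, 5+11-2, 11+5-2, 13+2-2, 9+0) = 14
r[6] = max(2+14-2, 5+13-2, 11+11-2, 13+5-2, 9+2-2, 9+0) = 20
r[7] = max(2+20-2, 5+14-2, 11+13-2, …, 9+2-2, 17+0) = 22
r[8] = max(2+22-2, 5+20-2, 11+14-2, …, 17+2-2, 16+0) = 24
r[9] = max(2+24-2, 5+22-2, 11+20-2, …, 16+2-2, 18+0) = 29
r[10] = max(2+29-2, 5+24-2, 11+22-2, …, 18+2-2, 23+0) = 31
r[11] = max(2+31-2, 5+29-2, 11+24-2, …, 23+2-2, 24+0) = 33
r[12] = max(2+33-2, 5+31-2, 11+29-2, …, 24+2-2, 36+0) = 38
One optimal plan: pieces 3 + 3 + 3 + 3 (3 cuts) → $44 − $6 = $38.

38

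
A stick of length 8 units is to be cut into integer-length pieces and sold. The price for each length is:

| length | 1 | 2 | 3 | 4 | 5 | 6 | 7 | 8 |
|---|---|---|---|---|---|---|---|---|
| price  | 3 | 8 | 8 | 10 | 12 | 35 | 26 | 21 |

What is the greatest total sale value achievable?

43

Consider every possible first cut. v[k] is the best of p[i]+v[k−i] over all sellable i≤k.
v[1] = 3
v[2] = 8
v[3] = 11  (first piece 1, then v[2]=8)
v[4] = 16  (first piece 2, then v[2]=8)
v[5] = 19  (first piece 1, then v[4]=16)
v[6] = 35
v[7] = 38  (first piece 1, then v[6]=35)
v[8] = 43  (first piece 2, then v[6]=35)
One optimal cutting: 6 + 2 → $35 + $8 = $43.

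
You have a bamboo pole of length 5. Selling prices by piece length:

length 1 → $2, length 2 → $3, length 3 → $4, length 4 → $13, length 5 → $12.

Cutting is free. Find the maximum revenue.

Let v[k] be the best obtainable value from length k. For each k, try every first piece i and keep the best of price[i] + v[k−i].
v[1] = 2
v[2] = 4  (first piece 1, then v[1]=2)
v[3] = 6  (first piece 1, then v[2]=4)
v[4] = 13
v[5] = 15  (first piece 1, then v[4]=13)
One optimal cutting: 4 + 1 → $13 + $2 = $15.

15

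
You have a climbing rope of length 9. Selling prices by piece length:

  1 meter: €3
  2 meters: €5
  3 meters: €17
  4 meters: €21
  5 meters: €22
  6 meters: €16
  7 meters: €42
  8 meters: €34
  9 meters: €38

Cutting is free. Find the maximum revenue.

51

Build v[k] bottom-up: v[k] = max over allowed piece i of (p[i] + v[k−i]).
v[1] = 3
v[2] = max(3+3, 5+0) = 6
v[3] = max(3+6, 5+3, 17+0) = 17
v[4] = max(3+17, 5+6, 17+3, 21+0) = 21
v[5] = max(3+21, 5+17, 17+6, 21+3, 22+0) = 24
v[6] = max(3+24, 5+21, 17+17, 21+6, 22+3, 16+0) = 34
v[7] = max(3+34, 5+24, 17+21, …, 16+3, 42+0) = 42
v[8] = max(3+42, 5+34, 17+24, …, 42+3, 34+0) = 45
v[9] = max(3+45, 5+42, 17+34, …, 34+3, 38+0) = 51
One optimal cutting: 3 + 3 + 3 → €17 + €17 + €17 = €51.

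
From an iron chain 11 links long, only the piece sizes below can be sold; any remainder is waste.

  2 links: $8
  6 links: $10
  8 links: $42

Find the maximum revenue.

50

Let best[k] be the best obtainable value from length k. For each k, try every first piece i and keep the best of price[i] + best[k−i].
best[1] = 0
best[2] = 8
best[3] = 8
best[4] = 16  (first piece 2, then best[2]=8)
best[5] = 16
best[6] = max(8+16, 10+0) = 24
best[7] = max(8+16, 10+0) = 24
best[8] = max(8+24, 10+8, 42+0) = 42
best[9] = max(8+24, 10+8, 42+0) = 42
best[10] = max(8+42, 10+16, 42+8) = 50
best[11] = max(8+42, 10+16, 42+8) = 50
One optimal cutting: pieces 8 + 2 with 1 link of scrap → $50.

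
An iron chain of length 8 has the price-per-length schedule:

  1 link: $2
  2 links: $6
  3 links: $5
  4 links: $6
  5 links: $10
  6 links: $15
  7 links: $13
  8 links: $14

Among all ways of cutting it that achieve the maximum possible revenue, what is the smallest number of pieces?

Build r[k] bottom-up: r[k] = max over allowed piece i of (p[i] + r[k−i]).
r[1] = 2
r[2] = 6
r[3] = 8  (first piece 1, then r[2]=6)
r[4] = 12  (first piece 2, then r[2]=6)
r[5] = 14  (first piece 1, then r[4]=12)
r[6] = 18  (first piece 2, then r[4]=12)
r[7] = 20  (first piece 1, then r[6]=18)
r[8] = 24  (first piece 2, then r[6]=18)
Maximum revenue is $24.
Now minimize piece count subject to staying optimal: for each k, pieces[k] = 1 + min over i with p[i]+r[k−i]=r[k] of pieces[k−i].
pieces[5] = 3
pieces[6] = 3
pieces[7] = 4
pieces[8] = 4

4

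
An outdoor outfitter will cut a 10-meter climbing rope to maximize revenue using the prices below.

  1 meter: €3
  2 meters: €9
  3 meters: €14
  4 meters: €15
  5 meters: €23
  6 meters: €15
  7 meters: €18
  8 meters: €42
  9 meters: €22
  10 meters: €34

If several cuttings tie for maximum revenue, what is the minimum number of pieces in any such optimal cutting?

2

Consider every possible first cut. r[k] is the best of p[i]+r[k−i] over all sellable i≤k.
r[1] = 3
r[2] = max(3+3, 9+0) = 9
r[3] = max(3+9, 9+3, 14+0) = 14
r[4] = max(3+14, 9+9, 14+3, 15+0) = 18
r[5] = max(3+18, 9+14, 14+9, 15+3, 23+0) = 23
r[6] = max(3+23, 9+18, 14+14, 15+9, 23+3, 15+0) = 28
r[7] = max(3+28, 9+23, 14+18, …, 15+3, 18+0) = 32
r[8] = max(3+32, 9+28, 14+23, …, 18+3, 42+0) = 42
r[9] = max(3+42, 9+32, 14+28, …, 42+3, 22+0) = 45
r[10] = max(3+45, 9+42, 14+32, …, 22+3, 34+0) = 51
Maximum revenue is €51.
Now minimize piece count subject to staying optimal: for each k, pieces[k] = 1 + min over i with p[i]+r[k−i]=r[k] of pieces[k−i].
pieces[7] = 2
pieces[8] = 1
pieces[9] = 2
pieces[10] = 2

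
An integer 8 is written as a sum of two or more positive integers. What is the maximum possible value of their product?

Let m[k] be the best product for length k (with at least one cut). For each first piece i, the rest contributes max(k−i, m[k−i]).
m[2] = 1*max(1,0) = 1*1 = 1
m[3] = max(1*2, 2*1) = 2
m[4] = max(1*3, 2*2, 3*1) = 4
m[5] = max(1*4, 2*3, 3*2, 4*1) = 6
m[6] = max(1*6, 2*4, 3*3, 4*2, 5*1) = 9
m[7] = max(1*9, 2*6, 3*4, 4*3, 5*2, 6*1) = 12
m[8] = max(1*12, 2*9, 3*6, …, 6*2, 7*1) = 18
One optimal split: 3 + 3 + 2; product 3*3*2 = 18.

18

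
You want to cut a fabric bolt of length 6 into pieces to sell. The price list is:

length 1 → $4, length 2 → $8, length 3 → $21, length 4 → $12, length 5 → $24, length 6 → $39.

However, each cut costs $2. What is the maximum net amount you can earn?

Consider every possible first cut. v[k] is the best of p[i]+v[k−i] over all sellable i≤k, charging 2 whenever i<k.
v[1] = 4
v[2] = 8
v[3] = 21
v[4] = 23  (first piece 1, then v[3]=21)
v[5] = 27  (first piece 2, then v[3]=21)
v[6] = 40  (first piece 3, then v[3]=21)
One optimal plan: pieces 3 + 3 (1 cut) → $42 − $2 = $40.

40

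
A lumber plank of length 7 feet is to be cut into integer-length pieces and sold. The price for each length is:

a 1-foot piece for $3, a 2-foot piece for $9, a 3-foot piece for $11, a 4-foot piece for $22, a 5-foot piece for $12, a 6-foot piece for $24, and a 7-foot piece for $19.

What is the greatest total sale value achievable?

Let v[k] be the best obtainable value from length k. For each k, try every first piece i and keep the best of price[i] + v[k−i].
v[1] = 3
v[2] = max(3+3, 9+0) = 9
v[3] = max(3+9, 9+3, 11+0) = 12
v[4] = max(3+12, 9+9, 11+3, 22+0) = 22
v[5] = max(3+22, 9+12, 11+9, 22+3, 12+0) = 25
v[6] = max(3+25, 9+22, 11+12, 22+9, 12+3, 24+0) = 31
v[7] = max(3+31, 9+25, 11+22, …, 24+3, 19+0) = 34
One optimal cutting: 4 + 2 + 1 → $22 + $9 + $3 = $34.

34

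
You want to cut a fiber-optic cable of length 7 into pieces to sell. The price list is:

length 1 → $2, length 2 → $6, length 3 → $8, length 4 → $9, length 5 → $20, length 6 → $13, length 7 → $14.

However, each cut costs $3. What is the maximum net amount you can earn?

Build v[k] bottom-up: v[k] = max over allowed piece i of (p[i] + v[k−i]) − 3 per cut.
v[1] = 2
v[2] = max(2+2-3, 6+0) = 6
v[3] = max(2+6-3, 6+2-3, 8+0) = 8
v[4] = max(2+8-3, 6+6-3, 8+2-3, 9+0) = 9
v[5] = max(2+9-3, 6+8-3, 8+6-3, 9+2-3, 20+0) = 20
v[6] = max(2+20-3, 6+9-3, 8+8-3, 9+6-3, 20+2-3, 13+0) = 19
v[7] = max(2+19-3, 6+20-3, 8+9-3, …, 13+2-3, 14+0) = 23
One optimal plan: pieces 5 + 2 (1 cut) → $26 − $3 = $23.

23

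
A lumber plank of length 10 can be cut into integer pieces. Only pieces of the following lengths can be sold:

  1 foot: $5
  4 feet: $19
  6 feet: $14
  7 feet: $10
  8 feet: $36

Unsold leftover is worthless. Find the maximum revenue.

Let f[k] be the best obtainable value from length k. For each k, try every first piece i and keep the best of price[i] + f[k−i].
f[1] = 5
f[2] = 10  (first piece 1, then f[1]=5)
f[3] = 15  (first piece 1, then f[2]=10)
f[4] = 20  (first piece 1, then f[3]=15)
f[5] = 25  (first piece 1, then f[4]=20)
f[6] = 30  (first piece 1, then f[5]=25)
f[7] = 35  (first piece 1, then f[6]=30)
f[8] = 40  (first piece 1, then f[7]=35)
f[9] = 45  (first piece 1, then f[8]=40)
f[10] = 50  (first piece 1, then f[9]=45)
One optimal cutting: 1 + 1 + 1 + 1 + 1 + 1 + 1 + 1 + 1 + 1 → $50.

50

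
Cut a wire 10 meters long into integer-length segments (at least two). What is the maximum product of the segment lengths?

Fill g[k] for k=2..10: at each k try every first piece i and multiply by the better of (k−i) uncut or g[k−i].
g[2] = 1×max(1,0) = 1×1 = 1
g[3] = max(1×2, 2×1) = 2
g[4] = max(1×3, 2×2, 3×1) = 4
g[5] = max(1×4, 2×3, 3×2, 4×1) = 6
g[6] = max(1×6, 2×4, 3×3, 4×2, 5×1) = 9
g[7] = max(1×9, 2×6, 3×4, 4×3, 5×2, 6×1) = 12
g[8] = max(1×12, 2×9, 3×6, …, 6×2, 7×1) = 18
g[9] = max(1×18, 2×12, 3×9, …, 7×2, 8×1) = 27
g[10] = max(1×27, 2×18, 3×12, …, 8×2, 9×1) = 36
One optimal split: 3 + 3 + 2 + 2; product 3×3×2×2 = 36.

36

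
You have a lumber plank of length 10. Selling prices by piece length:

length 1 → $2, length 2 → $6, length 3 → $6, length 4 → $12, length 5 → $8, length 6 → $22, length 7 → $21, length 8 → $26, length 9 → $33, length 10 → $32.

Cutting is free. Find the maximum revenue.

35

Consider every possible first cut. best[k] is the best of p[i]+best[k−i] over all sellable i≤k.
best[1] = 2
best[2] = max(2+2, 6+0) = 6
best[3] = max(2+6, 6+2, 6+0) = 8
best[4] = max(2+8, 6+6, 6+2, 12+0) = 12
best[5] = max(2+12, 6+8, 6+6, 12+2, 8+0) = 14
best[6] = max(2+14, 6+12, 6+8, 12+6, 8+2, 22+0) = 22
best[7] = max(2+22, 6+14, 6+12, …, 22+2, 21+0) = 24
best[8] = max(2+24, 6+22, 6+14, …, 21+2, 26+0) = 28
best[9] = max(2+28, 6+24, 6+22, …, 26+2, 33+0) = 33
best[10] = max(2+33, 6+28, 6+24, …, 33+2, 32+0) = 35
One optimal cutting: 9 + 1 → $33 + $2 = $35.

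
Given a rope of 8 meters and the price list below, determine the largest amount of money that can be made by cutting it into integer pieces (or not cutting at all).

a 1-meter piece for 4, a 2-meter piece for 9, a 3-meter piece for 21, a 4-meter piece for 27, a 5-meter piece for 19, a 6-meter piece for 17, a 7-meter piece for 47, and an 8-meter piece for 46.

54

Let v[k] be the best obtainable value from length k. For each k, try every first piece i and keep the best of price[i] + v[k−i].
v[1] = 4
v[2] = 9
v[3] = 21
v[4] = 27
v[5] = 31  (first piece 1, then v[4]=27)
v[6] = 42  (first piece 3, then v[3]=21)
v[7] = 48  (first piece 3, then v[4]=27)
v[8] = 54  (first piece 4, then v[4]=27)
One optimal cutting: 4 + 4 → 27 + 27 = 54.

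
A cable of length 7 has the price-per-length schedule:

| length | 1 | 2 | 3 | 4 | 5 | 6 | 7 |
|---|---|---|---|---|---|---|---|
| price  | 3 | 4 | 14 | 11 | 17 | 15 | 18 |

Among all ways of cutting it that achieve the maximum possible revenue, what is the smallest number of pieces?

3

Consider every possible first cut. r[k] is the best of p[i]+r[k−i] over all sellable i≤k.
r[1] = 3
r[2] = 6  (first piece 1, then r[1]=3)
r[3] = 14
r[4] = 17  (first piece 1, then r[3]=14)
r[5] = 20  (first piece 1, then r[4]=17)
r[6] = 28  (first piece 3, then r[3]=14)
r[7] = 31  (first piece 1, then r[6]=28)
Maximum revenue is $31.
Now minimize piece count subject to staying optimal: for each k, pieces[k] = 1 + min over i with p[i]+r[k−i]=r[k] of pieces[k−i].
pieces[4] = 2
pieces[5] = 3
pieces[6] = 2
pieces[7] = 3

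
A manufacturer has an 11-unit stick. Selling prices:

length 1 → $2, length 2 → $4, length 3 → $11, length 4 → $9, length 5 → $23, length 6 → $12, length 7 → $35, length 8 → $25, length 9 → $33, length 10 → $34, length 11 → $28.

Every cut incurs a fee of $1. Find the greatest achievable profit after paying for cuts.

Let r[k] be the best obtainable value from length k. For each k, try every first piece i and keep the best of price[i] + r[k−i] minus the 1 cut fee when i<k.
r[1] = 2
r[2] = 4
r[3] = 11
r[4] = 12  (first piece 1, then r[3]=11)
r[5] = 23
r[6] = 24  (first piece 1, then r[5]=23)
r[7] = 35
r[8] = 36  (first piece 1, then r[7]=35)
r[9] = 38  (first piece 2, then r[7]=35)
r[10] = 45  (first piece 3, then r[7]=35)
r[11] = 46  (first piece 1, then r[10]=45)
One optimal plan: pieces 7 + 3 + 1 (2 cuts) → $48 − $2 = $46.

46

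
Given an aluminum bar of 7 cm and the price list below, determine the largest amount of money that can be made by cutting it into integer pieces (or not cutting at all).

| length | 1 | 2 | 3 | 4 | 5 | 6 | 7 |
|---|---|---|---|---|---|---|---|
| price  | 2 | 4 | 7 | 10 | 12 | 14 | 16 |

Consider every possible first cut. best[k] is the best of p[i]+best[k−i] over all sellable i≤k.
best[1] = 2
best[2] = 4  (first piece 1, then best[1]=2)
best[3] = 7
best[4] = 10
best[5] = 12  (first piece 1, then best[4]=10)
best[6] = 14  (first piece 1, then best[5]=12)
best[7] = 17  (first piece 3, then best[4]=10)
One optimal cutting: 4 + 3 → $10 + $7 = $17.

17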